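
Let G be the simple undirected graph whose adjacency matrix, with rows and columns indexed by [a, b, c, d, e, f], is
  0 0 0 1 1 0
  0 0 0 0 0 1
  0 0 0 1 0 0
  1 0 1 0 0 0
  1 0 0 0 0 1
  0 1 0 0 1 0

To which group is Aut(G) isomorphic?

C_2

The degree sequence is [2, 1, 1, 2, 2, 2]; the two degree-1 vertices b and c are the ends of a path, so G = P_6. A path has exactly one nontrivial symmetry — reversal — giving Aut(G) of order 2.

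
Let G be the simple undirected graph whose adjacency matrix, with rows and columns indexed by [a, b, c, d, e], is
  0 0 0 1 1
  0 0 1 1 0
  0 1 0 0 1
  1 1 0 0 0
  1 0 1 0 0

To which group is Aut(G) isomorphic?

Every vertex has degree 2 and the graph is connected, so G is the 5-cycle C_5. C_5 has 5 rotations and 5 reflections, so Aut(C_5) ≅ D_5 of order 10.

D_5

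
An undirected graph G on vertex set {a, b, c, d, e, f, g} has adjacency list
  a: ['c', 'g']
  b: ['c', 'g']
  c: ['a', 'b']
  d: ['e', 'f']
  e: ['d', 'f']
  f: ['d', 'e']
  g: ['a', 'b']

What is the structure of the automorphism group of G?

G has two connected components, {a, b, c, g} and {d, e, f}; each is 2-regular, so G = C_4 ⊔ C_3. The components are non-isomorphic (different sizes), so Aut(G) = Aut(C_3) × Aut(C_4) = D_3 × D_4 of order 6·8 = 48.

D_3 × D_4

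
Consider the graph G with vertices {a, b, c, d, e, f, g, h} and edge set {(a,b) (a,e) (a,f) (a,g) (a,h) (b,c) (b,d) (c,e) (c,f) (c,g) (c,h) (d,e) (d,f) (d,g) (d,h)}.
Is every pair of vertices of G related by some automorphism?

No

Automorphisms preserve degree, but G has vertices of degree 3 and vertices of degree 5; no automorphism maps one to the other, so G is not vertex-transitive.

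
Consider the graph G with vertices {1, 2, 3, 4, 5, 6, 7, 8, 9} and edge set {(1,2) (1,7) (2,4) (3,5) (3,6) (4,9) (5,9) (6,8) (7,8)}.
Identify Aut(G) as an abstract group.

the dihedral group of order 18

Every vertex has degree 2 and the graph is connected, so G is the 9-cycle C_9. The automorphisms of the 9-cycle are exactly the symmetries of a regular 9-gon: the dihedral group D_9, |D_9| = 18.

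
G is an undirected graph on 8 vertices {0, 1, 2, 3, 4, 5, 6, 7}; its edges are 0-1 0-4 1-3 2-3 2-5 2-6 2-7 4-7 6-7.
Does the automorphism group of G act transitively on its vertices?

No

Vertex 2 is the only vertex of degree 4, so every automorphism fixes it; G is not vertex-transitive.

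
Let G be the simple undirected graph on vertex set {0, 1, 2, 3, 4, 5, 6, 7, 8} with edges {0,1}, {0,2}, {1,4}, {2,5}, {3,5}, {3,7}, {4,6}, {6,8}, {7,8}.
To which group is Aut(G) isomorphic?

G is 2-regular and connected on 9 vertices, i.e. the cycle C_9. C_9 has 9 rotations and 9 reflections, so Aut(C_9) ≅ D_9 of order 18.

the dihedral group of order 18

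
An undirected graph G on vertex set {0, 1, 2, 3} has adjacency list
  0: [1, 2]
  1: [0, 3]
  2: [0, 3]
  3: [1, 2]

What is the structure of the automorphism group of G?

G is 2-regular and bipartite with parts {0, 3} and {1, 2} (each part is independent and every cross-pair is an edge), so G = K_{2,2}. Each part can be permuted independently (S_2 × S_2) and the two equal-size parts can also be swapped, giving (S_2 × S_2) ⋊ Z_2 of order 2·(2!)² = 8.

S_2 ≀ Z_2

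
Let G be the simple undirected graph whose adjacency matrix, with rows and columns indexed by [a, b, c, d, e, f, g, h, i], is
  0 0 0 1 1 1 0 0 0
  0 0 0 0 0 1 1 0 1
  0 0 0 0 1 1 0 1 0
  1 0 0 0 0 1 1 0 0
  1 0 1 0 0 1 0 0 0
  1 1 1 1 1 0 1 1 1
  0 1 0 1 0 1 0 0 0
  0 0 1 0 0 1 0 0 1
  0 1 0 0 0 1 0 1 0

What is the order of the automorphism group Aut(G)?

Vertex f is the unique vertex of degree 8; the remaining 8 vertices each have degree 3 and induce a cycle, so G is the wheel on 9 vertices with hub f. With the hub fixed, the remaining symmetry is that of the rim cycle C_8, giving the dihedral group D_8.

16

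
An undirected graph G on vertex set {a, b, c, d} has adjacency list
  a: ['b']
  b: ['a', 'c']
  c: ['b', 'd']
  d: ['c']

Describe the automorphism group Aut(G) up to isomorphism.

the cyclic group of order 2

The degree sequence is [1, 2, 2, 1]; the two degree-1 vertices a and d are the ends of a path, so G = P_4. A path has exactly one nontrivial symmetry — reversal — giving Aut(G) of order 2.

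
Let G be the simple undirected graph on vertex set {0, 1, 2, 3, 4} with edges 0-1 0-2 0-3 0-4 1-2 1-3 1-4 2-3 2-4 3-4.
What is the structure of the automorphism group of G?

Every vertex has degree 4, so G is the complete graph K_5. Any permutation of the 5 vertices preserves K_5, so Aut(K_5) = S_5 of order 5! = 120.

the symmetric group on 5 letters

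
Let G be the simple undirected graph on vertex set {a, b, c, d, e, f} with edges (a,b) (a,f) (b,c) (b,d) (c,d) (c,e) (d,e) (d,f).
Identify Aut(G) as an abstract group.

1

The degree sequence is [2, 3, 3, 4, 2, 2]. Checking the degree-preserving permutations of the vertex set shows that none except the identity preserves every edge, so Aut(G) is trivial.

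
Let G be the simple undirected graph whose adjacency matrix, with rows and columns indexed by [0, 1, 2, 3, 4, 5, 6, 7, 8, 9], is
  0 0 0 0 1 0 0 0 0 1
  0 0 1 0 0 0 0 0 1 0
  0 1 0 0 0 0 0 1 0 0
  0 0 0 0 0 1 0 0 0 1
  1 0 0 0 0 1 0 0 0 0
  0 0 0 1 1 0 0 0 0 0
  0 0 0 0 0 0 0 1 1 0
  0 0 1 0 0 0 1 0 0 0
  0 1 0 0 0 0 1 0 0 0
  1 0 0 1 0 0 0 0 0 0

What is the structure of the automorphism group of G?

D_5 ≀ Z_2

G has two connected components, {1, 2, 6, 7, 8} and {0, 3, 4, 5, 9}; each is 2-regular, so G = C_5 ⊔ C_5. With two isomorphic components, Aut(G) = Aut(C_5) ≀ S_2 = (D_5 × D_5) ⋊ Z_2: permute each cycle by D_5, then optionally swap the two cycles. Order 2·(2·5)² = 200.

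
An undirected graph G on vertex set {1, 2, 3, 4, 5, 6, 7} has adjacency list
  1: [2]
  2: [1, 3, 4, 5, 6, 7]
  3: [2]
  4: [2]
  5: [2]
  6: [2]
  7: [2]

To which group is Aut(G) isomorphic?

the symmetric group on 6 letters

Vertex 2 has degree 6 and every other vertex has degree 1, so G is the star K_{1,6} with centre 2. Any automorphism fixes the centre and permutes the 6 leaves freely, so Aut(G) ≅ S_6 of order 6! = 720.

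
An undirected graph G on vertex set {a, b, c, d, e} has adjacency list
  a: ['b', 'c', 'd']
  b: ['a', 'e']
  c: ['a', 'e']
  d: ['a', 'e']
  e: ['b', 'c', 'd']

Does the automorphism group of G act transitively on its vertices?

Automorphisms preserve degree, but G has vertices of degree 2 and vertices of degree 3; no automorphism maps one to the other, so G is not vertex-transitive.

No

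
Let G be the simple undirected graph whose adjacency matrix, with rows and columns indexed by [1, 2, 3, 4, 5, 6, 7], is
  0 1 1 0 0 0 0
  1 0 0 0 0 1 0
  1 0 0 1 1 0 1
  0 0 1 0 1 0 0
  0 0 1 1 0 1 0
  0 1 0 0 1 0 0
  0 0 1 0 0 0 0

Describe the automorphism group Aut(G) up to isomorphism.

Degrees alone do not determine every vertex (e.g. 1 and 2 both have degree 2), but their neighbour-degree multisets differ: N(1) has degrees [2, 4] while N(2) has degrees [2, 2]. Repeating this refinement separates all vertices, so the only automorphism is the identity.

{e}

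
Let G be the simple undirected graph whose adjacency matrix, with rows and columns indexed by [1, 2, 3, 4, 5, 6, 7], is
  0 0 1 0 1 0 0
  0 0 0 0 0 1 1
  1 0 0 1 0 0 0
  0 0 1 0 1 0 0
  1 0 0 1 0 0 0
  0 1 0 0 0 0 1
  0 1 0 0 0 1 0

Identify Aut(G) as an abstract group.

G has two connected components, {1, 3, 4, 5} and {2, 6, 7}; each is 2-regular, so G = C_4 ⊔ C_3. No automorphism exchanges components of different sizes, hence Aut(G) is the direct product D_3 × D_4, order 48.

D_3 × D_4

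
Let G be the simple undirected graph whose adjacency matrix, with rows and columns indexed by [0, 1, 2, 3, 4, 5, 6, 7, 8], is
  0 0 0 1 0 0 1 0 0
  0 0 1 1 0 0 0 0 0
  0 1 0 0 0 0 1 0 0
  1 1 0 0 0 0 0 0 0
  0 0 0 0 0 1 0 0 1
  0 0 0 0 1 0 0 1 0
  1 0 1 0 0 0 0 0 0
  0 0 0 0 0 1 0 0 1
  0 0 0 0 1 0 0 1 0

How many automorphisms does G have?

G has two connected components, {0, 1, 2, 3, 6} and {4, 5, 7, 8}; each is 2-regular, so G = C_5 ⊔ C_4. No automorphism exchanges components of different sizes, hence Aut(G) is the direct product D_4 × D_5, order 80.

80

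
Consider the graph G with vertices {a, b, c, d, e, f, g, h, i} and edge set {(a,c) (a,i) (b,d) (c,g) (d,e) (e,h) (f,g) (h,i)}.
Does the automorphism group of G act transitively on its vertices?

No

Automorphisms preserve degree, but G has vertices of degree 1 and vertices of degree 2; no automorphism maps one to the other, so G is not vertex-transitive.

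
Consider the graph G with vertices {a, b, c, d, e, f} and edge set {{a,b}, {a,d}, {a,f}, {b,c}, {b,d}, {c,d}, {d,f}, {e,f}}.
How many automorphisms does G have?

1

Degrees alone do not determine every vertex (e.g. a and b both have degree 3), but their neighbour-degree multisets differ: N(a) has degrees [3, 3, 4] while N(b) has degrees [2, 3, 4]. Repeating this refinement separates all vertices, so the only automorphism is the identity.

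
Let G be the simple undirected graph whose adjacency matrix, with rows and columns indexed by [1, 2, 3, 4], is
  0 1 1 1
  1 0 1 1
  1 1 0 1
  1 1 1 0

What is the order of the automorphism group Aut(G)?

All 4 vertices are pairwise adjacent: G = K_4. Any permutation of the 4 vertices preserves K_4, so Aut(K_4) = S_4 of order 4! = 24.

24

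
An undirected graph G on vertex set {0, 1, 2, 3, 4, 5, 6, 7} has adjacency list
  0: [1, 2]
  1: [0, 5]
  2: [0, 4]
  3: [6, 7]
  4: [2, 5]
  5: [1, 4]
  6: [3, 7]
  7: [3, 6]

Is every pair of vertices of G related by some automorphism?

No

G has two connected components, {0, 1, 2, 4, 5} and {3, 6, 7}; each is 2-regular, so G = C_5 ⊔ C_3. The orbit of 0 under Aut(G) is {0, 1, 2, 4, 5}, which does not contain 3, so G is not vertex-transitive.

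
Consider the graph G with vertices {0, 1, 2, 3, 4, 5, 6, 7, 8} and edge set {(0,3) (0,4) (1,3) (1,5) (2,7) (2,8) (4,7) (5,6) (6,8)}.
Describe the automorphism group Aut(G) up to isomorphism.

D_9

Every vertex has degree 2 and the graph is connected, so G is the 9-cycle C_9. C_9 has 9 rotations and 9 reflections, so Aut(C_9) ≅ D_9 of order 18.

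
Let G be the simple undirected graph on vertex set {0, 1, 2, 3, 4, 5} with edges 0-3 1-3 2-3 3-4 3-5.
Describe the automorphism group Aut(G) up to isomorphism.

S_5

Vertex 3 has degree 5 and every other vertex has degree 1, so G is the star K_{1,5} with centre 3. Any automorphism fixes the centre and permutes the 5 leaves freely, so Aut(G) ≅ S_5 of order 5! = 120.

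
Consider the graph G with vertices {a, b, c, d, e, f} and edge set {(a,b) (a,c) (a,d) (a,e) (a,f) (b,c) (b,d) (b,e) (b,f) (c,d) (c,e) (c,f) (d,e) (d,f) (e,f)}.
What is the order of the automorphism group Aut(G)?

720

Every vertex has degree 5, so G is the complete graph K_6. Every bijection on the vertex set is an automorphism of K_6; hence Aut(K_6) ≅ S_6, order 720.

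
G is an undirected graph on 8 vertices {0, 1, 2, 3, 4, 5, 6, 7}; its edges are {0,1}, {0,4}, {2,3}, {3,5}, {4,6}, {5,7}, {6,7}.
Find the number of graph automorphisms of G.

2

The degree sequence is [2, 1, 1, 2, 2, 2, 2, 2]; the two degree-1 vertices 1 and 2 are the ends of a path, so G = P_8. The only nontrivial automorphism of a path is the end-to-end reflection, so Aut(G) ≅ Z_2.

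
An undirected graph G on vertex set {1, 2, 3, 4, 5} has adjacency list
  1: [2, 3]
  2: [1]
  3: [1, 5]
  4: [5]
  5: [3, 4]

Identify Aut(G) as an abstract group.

The degree sequence is [2, 1, 2, 1, 2]; the two degree-1 vertices 2 and 4 are the ends of a path, so G = P_5. A path has exactly one nontrivial symmetry — reversal — giving Aut(G) of order 2.

the cyclic group of order 2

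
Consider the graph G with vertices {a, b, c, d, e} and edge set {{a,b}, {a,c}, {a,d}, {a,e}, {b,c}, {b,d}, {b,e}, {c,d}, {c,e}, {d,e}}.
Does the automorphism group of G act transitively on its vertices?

Every vertex has degree 4, so G is the complete graph K_5. Every bijection on the vertex set is an automorphism of K_5; hence Aut(K_5) ≅ S_5, order 120. Under this action every vertex can be carried to every other, so G is vertex-transitive.

Yes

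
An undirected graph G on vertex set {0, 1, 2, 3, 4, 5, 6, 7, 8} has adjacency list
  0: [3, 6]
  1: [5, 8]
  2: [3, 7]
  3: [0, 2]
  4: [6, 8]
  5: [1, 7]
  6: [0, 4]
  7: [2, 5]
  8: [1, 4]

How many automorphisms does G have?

G is 2-regular and connected on 9 vertices, i.e. the cycle C_9. C_9 has 9 rotations and 9 reflections, so Aut(C_9) ≅ D_9 of order 18.

18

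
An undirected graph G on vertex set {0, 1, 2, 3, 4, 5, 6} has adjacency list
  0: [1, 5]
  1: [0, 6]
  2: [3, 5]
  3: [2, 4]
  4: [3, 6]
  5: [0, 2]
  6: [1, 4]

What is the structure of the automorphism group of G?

G is 2-regular and connected on 7 vertices, i.e. the cycle C_7. The automorphisms of the 7-cycle are exactly the symmetries of a regular 7-gon: the dihedral group D_7, |D_7| = 14.

D_7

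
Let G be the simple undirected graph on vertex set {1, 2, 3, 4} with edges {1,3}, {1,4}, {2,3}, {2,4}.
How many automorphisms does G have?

8

G is 2-regular and connected on 4 vertices, i.e. the cycle C_4. The automorphisms of the 4-cycle are exactly the symmetries of a regular 4-gon: the dihedral group D_4, |D_4| = 8.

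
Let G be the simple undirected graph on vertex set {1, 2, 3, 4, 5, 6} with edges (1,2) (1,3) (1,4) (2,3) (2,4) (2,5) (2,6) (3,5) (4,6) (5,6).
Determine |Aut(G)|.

Vertex 2 is the unique vertex of degree 5; the remaining 5 vertices each have degree 3 and induce a cycle, so G is the wheel on 6 vertices with hub 2. Every automorphism fixes the hub and acts on the rim 5-cycle, so Aut(G) ≅ Aut(C_5) = D_5 of order 10.

10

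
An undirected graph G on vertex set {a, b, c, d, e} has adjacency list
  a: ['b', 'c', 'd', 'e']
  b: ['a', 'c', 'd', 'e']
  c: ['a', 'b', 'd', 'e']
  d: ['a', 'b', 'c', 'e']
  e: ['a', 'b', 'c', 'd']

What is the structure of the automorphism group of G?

the symmetric group on 5 letters

Every vertex has degree 4, so G is the complete graph K_5. Any permutation of the 5 vertices preserves K_5, so Aut(K_5) = S_5 of order 5! = 120.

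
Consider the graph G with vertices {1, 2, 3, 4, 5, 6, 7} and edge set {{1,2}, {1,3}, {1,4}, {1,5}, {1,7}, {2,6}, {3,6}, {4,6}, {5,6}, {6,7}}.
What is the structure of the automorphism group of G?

S_5 × S_2

The vertices split by degree into {1, 6} (degree 5) and {2, 3, 4, 5, 7} (degree 2); every edge runs between the two parts, so G is the complete bipartite graph K_{2,5}. The parts have unequal sizes, so no automorphism swaps them; each part is permuted independently, giving S_5 × S_2 of order 5!·2! = 240.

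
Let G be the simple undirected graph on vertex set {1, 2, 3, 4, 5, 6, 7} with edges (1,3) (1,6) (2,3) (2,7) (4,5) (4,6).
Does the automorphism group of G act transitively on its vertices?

Automorphisms preserve degree, but G has vertices of degree 1 and vertices of degree 2; no automorphism maps one to the other, so G is not vertex-transitive.

No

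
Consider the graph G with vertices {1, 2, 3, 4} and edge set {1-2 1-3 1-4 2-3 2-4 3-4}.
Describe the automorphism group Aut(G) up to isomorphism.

the symmetric group on 4 letters

All 4 vertices are pairwise adjacent: G = K_4. Any permutation of the 4 vertices preserves K_4, so Aut(K_4) = S_4 of order 4! = 24.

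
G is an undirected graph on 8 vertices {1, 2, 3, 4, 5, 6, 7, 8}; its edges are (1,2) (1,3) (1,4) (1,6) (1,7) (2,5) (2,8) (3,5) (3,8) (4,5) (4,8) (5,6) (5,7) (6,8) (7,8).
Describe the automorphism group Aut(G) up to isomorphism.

The vertices split by degree into {1, 5, 8} (degree 5) and {2, 3, 4, 6, 7} (degree 3); every edge runs between the two parts, so G is the complete bipartite graph K_{3,5}. The parts have unequal sizes, so no automorphism swaps them; each part is permuted independently, giving S_3 × S_5 of order 3!·5! = 720.

S_3 × S_5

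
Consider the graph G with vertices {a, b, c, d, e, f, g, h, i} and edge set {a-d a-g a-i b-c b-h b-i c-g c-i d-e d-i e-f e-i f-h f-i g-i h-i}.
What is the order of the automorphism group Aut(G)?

16

Vertex i is the unique vertex of degree 8; the remaining 8 vertices each have degree 3 and induce a cycle, so G is the wheel on 9 vertices with hub i. With the hub fixed, the remaining symmetry is that of the rim cycle C_8, giving the dihedral group D_8.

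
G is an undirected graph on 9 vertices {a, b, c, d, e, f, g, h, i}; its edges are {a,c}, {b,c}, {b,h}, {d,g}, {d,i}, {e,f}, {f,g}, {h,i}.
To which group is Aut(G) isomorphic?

The degree sequence is [1, 2, 2, 2, 1, 2, 2, 2, 2]; the two degree-1 vertices a and e are the ends of a path, so G = P_9. A path has exactly one nontrivial symmetry — reversal — giving Aut(G) of order 2.

the cyclic group of order 2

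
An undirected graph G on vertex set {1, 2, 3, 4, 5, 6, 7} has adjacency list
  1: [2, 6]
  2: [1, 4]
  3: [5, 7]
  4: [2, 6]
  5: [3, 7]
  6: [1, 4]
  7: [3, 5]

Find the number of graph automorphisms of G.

G has two connected components, {1, 2, 4, 6} and {3, 5, 7}; each is 2-regular, so G = C_4 ⊔ C_3. The components are non-isomorphic (different sizes), so Aut(G) = Aut(C_3) × Aut(C_4) = D_3 × D_4 of order 6·8 = 48.

48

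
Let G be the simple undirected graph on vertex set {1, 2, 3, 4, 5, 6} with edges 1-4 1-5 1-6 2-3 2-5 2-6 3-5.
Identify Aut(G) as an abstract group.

the trivial group

The degree sequence is [3, 3, 2, 1, 3, 2]. Checking the degree-preserving permutations of the vertex set shows that none except the identity preserves every edge, so Aut(G) is trivial.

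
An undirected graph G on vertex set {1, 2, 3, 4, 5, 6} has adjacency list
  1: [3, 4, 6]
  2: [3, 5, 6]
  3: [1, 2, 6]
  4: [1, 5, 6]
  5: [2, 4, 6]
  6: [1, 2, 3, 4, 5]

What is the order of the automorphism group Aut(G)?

10

Vertex 6 is the unique vertex of degree 5; the remaining 5 vertices each have degree 3 and induce a cycle, so G is the wheel on 6 vertices with hub 6. Every automorphism fixes the hub and acts on the rim 5-cycle, so Aut(G) ≅ Aut(C_5) = D_5 of order 10.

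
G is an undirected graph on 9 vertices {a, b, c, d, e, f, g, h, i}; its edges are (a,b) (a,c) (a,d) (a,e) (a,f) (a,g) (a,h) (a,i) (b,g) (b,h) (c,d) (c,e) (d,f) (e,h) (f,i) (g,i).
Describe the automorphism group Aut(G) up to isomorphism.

D_8

Vertex a is the unique vertex of degree 8; the remaining 8 vertices each have degree 3 and induce a cycle, so G is the wheel on 9 vertices with hub a. With the hub fixed, the remaining symmetry is that of the rim cycle C_8, giving the dihedral group D_8.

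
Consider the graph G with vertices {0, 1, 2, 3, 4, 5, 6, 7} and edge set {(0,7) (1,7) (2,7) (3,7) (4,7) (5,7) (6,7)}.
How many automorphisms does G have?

5040

Vertex 7 has degree 7 and every other vertex has degree 1, so G is the star K_{1,7} with centre 7. The 7 leaves are pairwise interchangeable while the centre is fixed, giving Aut(G) = S_7.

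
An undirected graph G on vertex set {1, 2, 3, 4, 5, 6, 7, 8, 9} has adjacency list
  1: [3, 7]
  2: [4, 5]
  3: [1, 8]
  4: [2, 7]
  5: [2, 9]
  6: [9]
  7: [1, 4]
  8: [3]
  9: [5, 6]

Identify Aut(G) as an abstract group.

C_2

The degree sequence is [2, 2, 2, 2, 2, 1, 2, 1, 2]; the two degree-1 vertices 6 and 8 are the ends of a path, so G = P_9. The only nontrivial automorphism of a path is the end-to-end reflection, so Aut(G) ≅ Z_2.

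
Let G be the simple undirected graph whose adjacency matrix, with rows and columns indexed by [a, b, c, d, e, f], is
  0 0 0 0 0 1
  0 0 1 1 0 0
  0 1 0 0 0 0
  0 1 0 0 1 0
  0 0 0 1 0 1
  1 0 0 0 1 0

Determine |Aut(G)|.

2

The degree sequence is [1, 2, 1, 2, 2, 2]; the two degree-1 vertices a and c are the ends of a path, so G = P_6. A path has exactly one nontrivial symmetry — reversal — giving Aut(G) of order 2.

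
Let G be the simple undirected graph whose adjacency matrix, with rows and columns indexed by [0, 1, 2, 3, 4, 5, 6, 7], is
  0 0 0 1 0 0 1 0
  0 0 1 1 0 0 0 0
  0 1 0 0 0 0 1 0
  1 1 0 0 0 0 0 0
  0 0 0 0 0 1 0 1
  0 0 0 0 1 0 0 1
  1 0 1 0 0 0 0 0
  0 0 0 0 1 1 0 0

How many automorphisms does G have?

60

G has two connected components, {0, 1, 2, 3, 6} and {4, 5, 7}; each is 2-regular, so G = C_5 ⊔ C_3. No automorphism exchanges components of different sizes, hence Aut(G) is the direct product D_3 × D_5, order 60.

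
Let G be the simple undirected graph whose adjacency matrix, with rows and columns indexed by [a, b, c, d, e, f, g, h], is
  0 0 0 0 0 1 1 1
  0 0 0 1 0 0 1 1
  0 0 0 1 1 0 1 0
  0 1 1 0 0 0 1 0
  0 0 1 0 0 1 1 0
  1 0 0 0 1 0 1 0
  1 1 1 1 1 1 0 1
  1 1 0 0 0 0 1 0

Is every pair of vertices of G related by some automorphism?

No

Vertex g is the only vertex of degree 7, so every automorphism fixes it; G is not vertex-transitive.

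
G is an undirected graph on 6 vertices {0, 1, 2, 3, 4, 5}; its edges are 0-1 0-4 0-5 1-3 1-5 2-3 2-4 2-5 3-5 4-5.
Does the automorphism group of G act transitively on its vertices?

No

Vertex 5 is the only vertex of degree 5, so every automorphism fixes it; G is not vertex-transitive.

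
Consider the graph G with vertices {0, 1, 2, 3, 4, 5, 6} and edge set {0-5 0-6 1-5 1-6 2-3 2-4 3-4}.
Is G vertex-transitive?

No

G has two connected components, {0, 1, 5, 6} and {2, 3, 4}; each is 2-regular, so G = C_4 ⊔ C_3. The orbit of 0 under Aut(G) is {0, 1, 5, 6}, which does not contain 2, so G is not vertex-transitive.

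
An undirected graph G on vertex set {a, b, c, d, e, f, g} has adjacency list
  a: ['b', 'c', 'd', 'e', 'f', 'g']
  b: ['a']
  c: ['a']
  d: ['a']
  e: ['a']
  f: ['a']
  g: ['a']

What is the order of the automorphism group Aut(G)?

720

Vertex a has degree 6 and every other vertex has degree 1, so G is the star K_{1,6} with centre a. The 6 leaves are pairwise interchangeable while the centre is fixed, giving Aut(G) = S_6.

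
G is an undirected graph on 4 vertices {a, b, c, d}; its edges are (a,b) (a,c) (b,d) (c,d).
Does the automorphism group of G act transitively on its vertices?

Yes

G is 2-regular and connected on 4 vertices, i.e. the cycle C_4. C_4 has 4 rotations and 4 reflections, so Aut(C_4) ≅ D_4 of order 8. Under this action every vertex can be carried to every other, so G is vertex-transitive.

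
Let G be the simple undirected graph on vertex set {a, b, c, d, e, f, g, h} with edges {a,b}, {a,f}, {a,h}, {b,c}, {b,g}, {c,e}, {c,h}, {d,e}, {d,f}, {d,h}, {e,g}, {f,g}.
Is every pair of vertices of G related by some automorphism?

Yes

G is 3-regular and bipartite on 2^3 = 8 vertices with girth 4; it is the hypercube graph Q_3. The symmetry group of the 3-cube is the hyperoctahedral group B_3 = Z_2 ≀ S_3, of order 2^3·3! = 48. Under this action every vertex can be carried to every other, so G is vertex-transitive.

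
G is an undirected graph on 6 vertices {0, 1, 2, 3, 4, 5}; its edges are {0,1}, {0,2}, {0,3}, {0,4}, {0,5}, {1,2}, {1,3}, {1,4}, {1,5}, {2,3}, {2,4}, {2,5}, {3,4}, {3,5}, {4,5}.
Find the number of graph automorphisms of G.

720

Every vertex has degree 5, so G is the complete graph K_6. Every bijection on the vertex set is an automorphism of K_6; hence Aut(K_6) ≅ S_6, order 720.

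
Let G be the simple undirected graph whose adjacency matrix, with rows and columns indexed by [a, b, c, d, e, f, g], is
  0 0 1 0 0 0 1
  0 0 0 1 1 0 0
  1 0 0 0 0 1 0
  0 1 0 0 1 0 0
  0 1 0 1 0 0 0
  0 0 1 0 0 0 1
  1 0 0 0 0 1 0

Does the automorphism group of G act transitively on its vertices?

No

G has two connected components, {a, c, f, g} and {b, d, e}; each is 2-regular, so G = C_4 ⊔ C_3. The orbit of a under Aut(G) is {a, c, f, g}, which does not contain b, so G is not vertex-transitive.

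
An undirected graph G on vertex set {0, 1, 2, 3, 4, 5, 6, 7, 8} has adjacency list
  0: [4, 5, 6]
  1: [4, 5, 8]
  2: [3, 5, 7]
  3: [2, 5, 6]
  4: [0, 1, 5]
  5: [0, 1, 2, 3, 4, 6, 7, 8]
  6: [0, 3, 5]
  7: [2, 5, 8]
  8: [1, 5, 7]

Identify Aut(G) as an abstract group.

Vertex 5 is the unique vertex of degree 8; the remaining 8 vertices each have degree 3 and induce a cycle, so G is the wheel on 9 vertices with hub 5. Every automorphism fixes the hub and acts on the rim 8-cycle, so Aut(G) ≅ Aut(C_8) = D_8 of order 16.

D_8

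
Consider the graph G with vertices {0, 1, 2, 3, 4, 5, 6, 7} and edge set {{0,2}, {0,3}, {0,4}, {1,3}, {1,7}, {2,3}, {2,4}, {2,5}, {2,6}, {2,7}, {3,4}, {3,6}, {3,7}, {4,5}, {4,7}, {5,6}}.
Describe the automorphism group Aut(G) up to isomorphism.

Degrees alone do not determine every vertex (e.g. 0 and 5 both have degree 3), but their neighbour-degree multisets differ: N(0) has degrees [5, 6, 6] while N(5) has degrees [3, 5, 6]. Repeating this refinement separates all vertices, so the only automorphism is the identity.

{e}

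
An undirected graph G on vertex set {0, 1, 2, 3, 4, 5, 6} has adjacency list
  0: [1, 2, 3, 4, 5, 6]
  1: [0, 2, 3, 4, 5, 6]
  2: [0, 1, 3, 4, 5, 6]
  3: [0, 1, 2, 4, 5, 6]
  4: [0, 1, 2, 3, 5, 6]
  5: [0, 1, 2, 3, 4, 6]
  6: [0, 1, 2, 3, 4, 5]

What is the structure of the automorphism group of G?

S_7

All 7 vertices are pairwise adjacent: G = K_7. Every bijection on the vertex set is an automorphism of K_7; hence Aut(K_7) ≅ S_7, order 5040.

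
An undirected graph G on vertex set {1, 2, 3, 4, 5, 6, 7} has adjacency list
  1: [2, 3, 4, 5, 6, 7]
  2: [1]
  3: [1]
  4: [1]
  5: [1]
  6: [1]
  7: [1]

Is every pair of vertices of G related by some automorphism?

No

Vertex 1 is the only vertex of degree 6, so every automorphism fixes it; G is not vertex-transitive.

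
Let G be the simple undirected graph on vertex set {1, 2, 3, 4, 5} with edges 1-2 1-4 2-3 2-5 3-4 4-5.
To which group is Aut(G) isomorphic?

The vertices split by degree into {2, 4} (degree 3) and {1, 3, 5} (degree 2); every edge runs between the two parts, so G is the complete bipartite graph K_{2,3}. Automorphisms preserve the bipartition setwise (since the parts differ in size) and act as S_2 × S_3 within it; |Aut| = 12.

S_2 × S_3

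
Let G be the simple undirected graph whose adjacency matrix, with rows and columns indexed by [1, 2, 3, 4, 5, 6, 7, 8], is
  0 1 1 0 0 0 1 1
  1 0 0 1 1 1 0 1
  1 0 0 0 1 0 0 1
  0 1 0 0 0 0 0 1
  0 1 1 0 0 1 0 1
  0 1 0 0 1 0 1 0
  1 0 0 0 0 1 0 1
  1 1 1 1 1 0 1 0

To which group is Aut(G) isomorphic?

The degree sequence is [4, 5, 3, 2, 4, 3, 3, 6]. Checking the degree-preserving permutations of the vertex set shows that none except the identity preserves every edge, so Aut(G) is trivial.

1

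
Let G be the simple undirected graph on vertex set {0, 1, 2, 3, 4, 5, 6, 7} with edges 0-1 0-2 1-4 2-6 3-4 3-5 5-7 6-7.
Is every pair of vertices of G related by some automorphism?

G is 2-regular and connected on 8 vertices, i.e. the cycle C_8. The automorphisms of the 8-cycle are exactly the symmetries of a regular 8-gon: the dihedral group D_8, |D_8| = 16. Under this action every vertex can be carried to every other, so G is vertex-transitive.

Yes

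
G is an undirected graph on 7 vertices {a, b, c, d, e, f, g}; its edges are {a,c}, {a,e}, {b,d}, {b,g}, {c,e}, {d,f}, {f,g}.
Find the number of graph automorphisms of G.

48

G has two connected components, {b, d, f, g} and {a, c, e}; each is 2-regular, so G = C_4 ⊔ C_3. The components are non-isomorphic (different sizes), so Aut(G) = Aut(C_3) × Aut(C_4) = D_3 × D_4 of order 6·8 = 48.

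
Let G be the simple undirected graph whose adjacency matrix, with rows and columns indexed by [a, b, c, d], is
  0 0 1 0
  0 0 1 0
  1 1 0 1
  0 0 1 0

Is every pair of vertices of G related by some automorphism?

No

Vertex c is the only vertex of degree 3, so every automorphism fixes it; G is not vertex-transitive.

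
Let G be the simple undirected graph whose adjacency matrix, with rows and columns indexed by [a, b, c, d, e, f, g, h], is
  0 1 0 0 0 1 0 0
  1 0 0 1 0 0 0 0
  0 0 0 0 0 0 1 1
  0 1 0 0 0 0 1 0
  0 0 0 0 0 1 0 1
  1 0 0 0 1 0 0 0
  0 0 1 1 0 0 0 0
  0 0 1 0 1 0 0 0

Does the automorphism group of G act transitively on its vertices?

G is 2-regular and connected on 8 vertices, i.e. the cycle C_8. C_8 has 8 rotations and 8 reflections, so Aut(C_8) ≅ D_8 of order 16. Under this action every vertex can be carried to every other, so G is vertex-transitive.

Yes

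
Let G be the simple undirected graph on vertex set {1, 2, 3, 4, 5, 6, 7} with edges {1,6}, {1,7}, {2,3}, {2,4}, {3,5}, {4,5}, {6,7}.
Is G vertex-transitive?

G has two connected components, {2, 3, 4, 5} and {1, 6, 7}; each is 2-regular, so G = C_4 ⊔ C_3. The orbit of 1 under Aut(G) is {1, 6, 7}, which does not contain 2, so G is not vertex-transitive.

No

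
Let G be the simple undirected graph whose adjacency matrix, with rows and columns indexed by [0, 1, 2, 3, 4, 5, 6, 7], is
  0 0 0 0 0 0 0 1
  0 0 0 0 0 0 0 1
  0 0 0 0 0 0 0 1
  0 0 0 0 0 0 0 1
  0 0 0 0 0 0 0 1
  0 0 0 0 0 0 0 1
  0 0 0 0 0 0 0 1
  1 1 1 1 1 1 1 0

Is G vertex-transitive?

Vertex 7 is the only vertex of degree 7, so every automorphism fixes it; G is not vertex-transitive.

No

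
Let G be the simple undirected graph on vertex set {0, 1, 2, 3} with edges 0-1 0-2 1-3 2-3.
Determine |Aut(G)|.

G is 2-regular and bipartite on 2^2 = 4 vertices with girth 4; it is the hypercube graph Q_2. The symmetry group of the 2-cube is the hyperoctahedral group B_2 = Z_2 ≀ S_2, of order 2^2·2! = 8.

8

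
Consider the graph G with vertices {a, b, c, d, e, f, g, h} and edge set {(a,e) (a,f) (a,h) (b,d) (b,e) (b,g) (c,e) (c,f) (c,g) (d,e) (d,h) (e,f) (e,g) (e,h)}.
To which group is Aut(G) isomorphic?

the dihedral group of order 14

Vertex e is the unique vertex of degree 7; the remaining 7 vertices each have degree 3 and induce a cycle, so G is the wheel on 8 vertices with hub e. Every automorphism fixes the hub and acts on the rim 7-cycle, so Aut(G) ≅ Aut(C_7) = D_7 of order 14.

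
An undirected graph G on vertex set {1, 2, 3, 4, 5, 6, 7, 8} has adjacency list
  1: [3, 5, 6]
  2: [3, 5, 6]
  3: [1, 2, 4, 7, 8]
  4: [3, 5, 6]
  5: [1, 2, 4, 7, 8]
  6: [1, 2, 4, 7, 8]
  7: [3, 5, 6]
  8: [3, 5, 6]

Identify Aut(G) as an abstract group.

The vertices split by degree into {3, 5, 6} (degree 5) and {1, 2, 4, 7, 8} (degree 3); every edge runs between the two parts, so G is the complete bipartite graph K_{3,5}. Automorphisms preserve the bipartition setwise (since the parts differ in size) and act as S_3 × S_5 within it; |Aut| = 720.

S_3 × S_5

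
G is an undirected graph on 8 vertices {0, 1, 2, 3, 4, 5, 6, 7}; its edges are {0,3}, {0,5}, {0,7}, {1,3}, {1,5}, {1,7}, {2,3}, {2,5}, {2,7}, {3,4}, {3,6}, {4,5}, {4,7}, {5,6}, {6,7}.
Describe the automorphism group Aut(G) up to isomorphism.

S_5 × S_3

The vertices split by degree into {3, 5, 7} (degree 5) and {0, 1, 2, 4, 6} (degree 3); every edge runs between the two parts, so G is the complete bipartite graph K_{3,5}. Automorphisms preserve the bipartition setwise (since the parts differ in size) and act as S_5 × S_3 within it; |Aut| = 720.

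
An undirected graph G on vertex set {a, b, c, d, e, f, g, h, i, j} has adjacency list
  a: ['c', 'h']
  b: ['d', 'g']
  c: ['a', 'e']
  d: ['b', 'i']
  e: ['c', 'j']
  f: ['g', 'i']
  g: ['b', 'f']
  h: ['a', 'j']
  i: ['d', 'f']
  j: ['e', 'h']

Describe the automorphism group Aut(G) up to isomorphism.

D_5 ≀ Z_2

G has two connected components, {b, d, f, g, i} and {a, c, e, h, j}; each is 2-regular, so G = C_5 ⊔ C_5. With two isomorphic components, Aut(G) = Aut(C_5) ≀ S_2 = (D_5 × D_5) ⋊ Z_2: permute each cycle by D_5, then optionally swap the two cycles. Order 2·(2·5)² = 200.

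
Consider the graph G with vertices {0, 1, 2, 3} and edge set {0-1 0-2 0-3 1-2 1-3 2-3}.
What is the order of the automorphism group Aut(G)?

24

All 4 vertices are pairwise adjacent: G = K_4. Any permutation of the 4 vertices preserves K_4, so Aut(K_4) = S_4 of order 4! = 24.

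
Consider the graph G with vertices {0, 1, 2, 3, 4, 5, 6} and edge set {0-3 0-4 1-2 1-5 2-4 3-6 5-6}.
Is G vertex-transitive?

G is 2-regular and connected on 7 vertices, i.e. the cycle C_7. The automorphisms of the 7-cycle are exactly the symmetries of a regular 7-gon: the dihedral group D_7, |D_7| = 14. This group acts transitively on the 7 vertices.

Yes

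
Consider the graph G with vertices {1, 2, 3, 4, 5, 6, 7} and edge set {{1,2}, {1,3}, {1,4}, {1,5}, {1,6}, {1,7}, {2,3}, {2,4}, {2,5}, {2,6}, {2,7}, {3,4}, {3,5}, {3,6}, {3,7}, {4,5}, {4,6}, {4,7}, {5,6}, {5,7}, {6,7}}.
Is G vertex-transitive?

Yes

Every vertex has degree 6, so G is the complete graph K_7. Every bijection on the vertex set is an automorphism of K_7; hence Aut(K_7) ≅ S_7, order 5040. This group acts transitively on the 7 vertices.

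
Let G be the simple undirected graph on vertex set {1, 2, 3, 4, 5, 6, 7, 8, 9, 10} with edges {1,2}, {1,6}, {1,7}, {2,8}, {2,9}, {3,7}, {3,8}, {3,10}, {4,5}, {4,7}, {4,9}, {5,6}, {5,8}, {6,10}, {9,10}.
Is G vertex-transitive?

G is 3-regular on 10 vertices with no triangles and no 4-cycles (girth 5): this is the Petersen graph. Viewing the Petersen graph as the Kneser graph K(5,2) — vertices are 2-subsets of {1,…,5}, edges join disjoint pairs — its automorphisms are exactly the permutations of the 5-element set, so Aut ≅ S_5 of order 120. This group acts transitively on the 10 vertices.

Yes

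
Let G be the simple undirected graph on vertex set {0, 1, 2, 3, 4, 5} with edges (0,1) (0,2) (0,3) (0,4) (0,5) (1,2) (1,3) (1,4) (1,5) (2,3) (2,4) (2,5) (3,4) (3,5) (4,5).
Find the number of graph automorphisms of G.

All 6 vertices are pairwise adjacent: G = K_6. Every bijection on the vertex set is an automorphism of K_6; hence Aut(K_6) ≅ S_6, order 720.

720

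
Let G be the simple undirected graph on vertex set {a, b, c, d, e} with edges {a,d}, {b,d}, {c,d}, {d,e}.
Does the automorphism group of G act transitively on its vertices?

Vertex d is the only vertex of degree 4, so every automorphism fixes it; G is not vertex-transitive.

No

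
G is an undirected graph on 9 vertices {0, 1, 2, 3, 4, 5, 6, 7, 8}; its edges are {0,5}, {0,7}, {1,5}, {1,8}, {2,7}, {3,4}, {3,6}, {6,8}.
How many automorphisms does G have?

The degree sequence is [2, 2, 1, 2, 1, 2, 2, 2, 2]; the two degree-1 vertices 2 and 4 are the ends of a path, so G = P_9. A path has exactly one nontrivial symmetry — reversal — giving Aut(G) of order 2.

2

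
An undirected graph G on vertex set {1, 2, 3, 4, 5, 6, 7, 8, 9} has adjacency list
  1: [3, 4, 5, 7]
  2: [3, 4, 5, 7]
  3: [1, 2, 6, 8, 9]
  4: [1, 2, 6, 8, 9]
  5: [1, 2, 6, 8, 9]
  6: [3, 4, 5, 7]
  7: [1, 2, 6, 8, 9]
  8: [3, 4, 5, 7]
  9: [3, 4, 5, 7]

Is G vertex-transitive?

Automorphisms preserve degree, but G has vertices of degree 4 and vertices of degree 5; no automorphism maps one to the other, so G is not vertex-transitive.

No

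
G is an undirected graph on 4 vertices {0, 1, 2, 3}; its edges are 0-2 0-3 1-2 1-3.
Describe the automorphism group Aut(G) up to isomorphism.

G is 2-regular and bipartite on 2^2 = 4 vertices with girth 4; it is the hypercube graph Q_2. The symmetry group of the 2-cube is the hyperoctahedral group B_2 = Z_2 ≀ S_2, of order 2^2·2! = 8.

the dihedral group of order 8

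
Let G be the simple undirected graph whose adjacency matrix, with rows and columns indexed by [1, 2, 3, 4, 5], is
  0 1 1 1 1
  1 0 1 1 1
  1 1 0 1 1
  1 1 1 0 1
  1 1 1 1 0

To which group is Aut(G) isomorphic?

Every vertex has degree 4, so G is the complete graph K_5. Any permutation of the 5 vertices preserves K_5, so Aut(K_5) = S_5 of order 5! = 120.

S_5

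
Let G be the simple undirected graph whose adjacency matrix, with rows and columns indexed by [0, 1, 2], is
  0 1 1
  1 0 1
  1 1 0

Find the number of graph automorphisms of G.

Every vertex has degree 2, so G is the complete graph K_3. Every bijection on the vertex set is an automorphism of K_3; hence Aut(K_3) ≅ S_3, order 6.

6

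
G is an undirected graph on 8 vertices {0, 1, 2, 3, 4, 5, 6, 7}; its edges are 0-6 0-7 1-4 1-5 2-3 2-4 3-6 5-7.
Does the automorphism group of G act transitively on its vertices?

Every vertex has degree 2 and the graph is connected, so G is the 8-cycle C_8. C_8 has 8 rotations and 8 reflections, so Aut(C_8) ≅ D_8 of order 16. This group acts transitively on the 8 vertices.

Yes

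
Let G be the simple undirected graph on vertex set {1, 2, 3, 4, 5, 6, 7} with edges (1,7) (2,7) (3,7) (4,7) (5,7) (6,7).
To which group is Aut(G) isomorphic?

the symmetric group on 6 letters

Vertex 7 has degree 6 and every other vertex has degree 1, so G is the star K_{1,6} with centre 7. Any automorphism fixes the centre and permutes the 6 leaves freely, so Aut(G) ≅ S_6 of order 6! = 720.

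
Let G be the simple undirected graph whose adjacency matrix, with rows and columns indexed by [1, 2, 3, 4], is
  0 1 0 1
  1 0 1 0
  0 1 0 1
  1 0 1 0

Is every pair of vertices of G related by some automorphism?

Yes

Every vertex has degree 2 and the graph is connected, so G is the 4-cycle C_4. The automorphisms of the 4-cycle are exactly the symmetries of a regular 4-gon: the dihedral group D_4, |D_4| = 8. Under this action every vertex can be carried to every other, so G is vertex-transitive.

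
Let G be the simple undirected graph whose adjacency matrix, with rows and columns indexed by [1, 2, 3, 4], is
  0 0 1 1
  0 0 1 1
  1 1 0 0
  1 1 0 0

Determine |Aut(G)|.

G is 2-regular and bipartite on 2^2 = 4 vertices with girth 4; it is the hypercube graph Q_2. Aut(Q_2) consists of the signed permutations of the 2 coordinate axes: 2! permutations times 2^2 sign flips, so |Aut| = 2^2·2! = 8.

8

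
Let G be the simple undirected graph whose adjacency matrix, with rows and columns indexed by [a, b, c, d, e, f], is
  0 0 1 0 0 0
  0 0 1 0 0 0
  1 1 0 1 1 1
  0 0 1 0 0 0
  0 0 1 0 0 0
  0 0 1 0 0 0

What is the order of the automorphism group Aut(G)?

Vertex c has degree 5 and every other vertex has degree 1, so G is the star K_{1,5} with centre c. The 5 leaves are pairwise interchangeable while the centre is fixed, giving Aut(G) = S_5.

120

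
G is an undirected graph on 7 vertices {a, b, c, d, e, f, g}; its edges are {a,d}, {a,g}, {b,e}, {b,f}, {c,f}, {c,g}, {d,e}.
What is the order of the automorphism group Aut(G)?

Every vertex has degree 2 and the graph is connected, so G is the 7-cycle C_7. C_7 has 7 rotations and 7 reflections, so Aut(C_7) ≅ D_7 of order 14.

14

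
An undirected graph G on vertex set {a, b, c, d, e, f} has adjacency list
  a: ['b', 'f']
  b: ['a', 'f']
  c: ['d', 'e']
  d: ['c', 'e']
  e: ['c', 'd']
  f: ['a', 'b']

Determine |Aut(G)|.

G has two connected components, {c, d, e} and {a, b, f}; each is 2-regular, so G = C_3 ⊔ C_3. With two isomorphic components, Aut(G) = Aut(C_3) ≀ S_2 = (D_3 × D_3) ⋊ Z_2: permute each cycle by D_3, then optionally swap the two cycles. Order 2·(2·3)² = 72.

72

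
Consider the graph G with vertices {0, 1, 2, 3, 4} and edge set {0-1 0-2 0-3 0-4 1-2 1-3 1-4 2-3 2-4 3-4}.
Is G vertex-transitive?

Yes

Every vertex has degree 4, so G is the complete graph K_5. Any permutation of the 5 vertices preserves K_5, so Aut(K_5) = S_5 of order 5! = 120. This group acts transitively on the 5 vertices.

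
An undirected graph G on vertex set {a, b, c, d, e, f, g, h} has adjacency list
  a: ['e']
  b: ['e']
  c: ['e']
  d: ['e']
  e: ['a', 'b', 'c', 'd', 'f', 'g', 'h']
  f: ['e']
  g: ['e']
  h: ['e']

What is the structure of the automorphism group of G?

Vertex e has degree 7 and every other vertex has degree 1, so G is the star K_{1,7} with centre e. The 7 leaves are pairwise interchangeable while the centre is fixed, giving Aut(G) = S_7.

the symmetric group on 7 letters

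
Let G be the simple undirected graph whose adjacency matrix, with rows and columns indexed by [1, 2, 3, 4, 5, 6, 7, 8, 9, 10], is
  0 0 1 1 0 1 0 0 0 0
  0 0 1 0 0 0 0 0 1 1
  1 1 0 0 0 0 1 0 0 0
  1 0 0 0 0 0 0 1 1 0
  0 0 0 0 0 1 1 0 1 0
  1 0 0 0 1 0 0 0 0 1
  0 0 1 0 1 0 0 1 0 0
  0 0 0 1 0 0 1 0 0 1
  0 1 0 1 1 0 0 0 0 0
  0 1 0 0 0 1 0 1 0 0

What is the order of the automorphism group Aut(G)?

G is 3-regular on 10 vertices with no triangles and no 4-cycles (girth 5): this is the Petersen graph. It is a classical fact that the Petersen graph has automorphism group S_5 (order 120), arising from its description as the Kneser graph K(5,2).

120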